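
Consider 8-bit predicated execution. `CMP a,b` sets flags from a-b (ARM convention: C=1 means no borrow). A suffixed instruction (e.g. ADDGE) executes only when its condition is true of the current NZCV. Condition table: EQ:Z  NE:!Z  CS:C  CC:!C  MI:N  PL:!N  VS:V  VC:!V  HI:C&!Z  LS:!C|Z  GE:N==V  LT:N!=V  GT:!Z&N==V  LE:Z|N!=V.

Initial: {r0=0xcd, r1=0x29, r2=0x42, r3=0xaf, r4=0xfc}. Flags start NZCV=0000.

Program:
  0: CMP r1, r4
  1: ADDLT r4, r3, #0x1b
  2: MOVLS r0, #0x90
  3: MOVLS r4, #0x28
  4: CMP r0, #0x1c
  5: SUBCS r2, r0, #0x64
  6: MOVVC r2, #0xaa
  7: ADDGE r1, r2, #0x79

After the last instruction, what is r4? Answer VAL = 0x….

0: ✓ CMP  NZCV=0000
1: · ADDLT
2: ✓ MOVLS  r0←0x90
3: ✓ MOVLS  r4←0x28
4: ✓ CMP  NZCV=0011
5: ✓ SUBCS  r2←0x2c
6: · MOVVC
7: · ADDGE

VAL = 0x28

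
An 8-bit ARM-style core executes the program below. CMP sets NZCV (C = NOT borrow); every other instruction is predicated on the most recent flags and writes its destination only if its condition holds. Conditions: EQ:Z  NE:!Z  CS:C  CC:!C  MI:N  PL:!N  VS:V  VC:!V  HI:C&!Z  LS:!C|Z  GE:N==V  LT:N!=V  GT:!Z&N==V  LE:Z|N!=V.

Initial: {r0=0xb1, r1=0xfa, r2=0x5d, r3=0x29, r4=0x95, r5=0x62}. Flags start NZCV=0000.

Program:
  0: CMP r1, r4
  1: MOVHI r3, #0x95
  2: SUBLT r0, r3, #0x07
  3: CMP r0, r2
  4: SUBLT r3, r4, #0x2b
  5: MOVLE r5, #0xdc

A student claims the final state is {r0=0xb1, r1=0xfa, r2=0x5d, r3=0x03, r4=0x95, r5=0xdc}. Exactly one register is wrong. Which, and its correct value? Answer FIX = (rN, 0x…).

FIX = (r3, 0x6a)

0: ✓ CMP  NZCV=0010
1: ✓ MOVHI  r3←0x95
2: · SUBLT
3: ✓ CMP  NZCV=0011
4: ✓ SUBLT  r3←0x6a
5: ✓ MOVLE  r5←0xdc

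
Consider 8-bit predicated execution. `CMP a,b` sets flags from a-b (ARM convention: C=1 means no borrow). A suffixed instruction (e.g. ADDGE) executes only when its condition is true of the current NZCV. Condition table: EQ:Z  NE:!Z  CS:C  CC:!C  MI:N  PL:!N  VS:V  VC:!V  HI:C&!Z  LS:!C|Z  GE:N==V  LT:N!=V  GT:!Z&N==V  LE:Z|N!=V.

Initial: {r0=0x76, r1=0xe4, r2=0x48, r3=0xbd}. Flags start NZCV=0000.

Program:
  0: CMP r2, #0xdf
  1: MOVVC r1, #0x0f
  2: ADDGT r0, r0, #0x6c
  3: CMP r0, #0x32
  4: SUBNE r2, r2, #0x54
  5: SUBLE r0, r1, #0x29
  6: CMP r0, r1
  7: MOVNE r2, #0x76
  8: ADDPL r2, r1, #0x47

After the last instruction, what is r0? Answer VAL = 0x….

[0] flags=0000 → (cmp)
[1] flags=0000 VC?T → r1=0x0f
[2] flags=0000 GT?T → r0=0xe2
[3] flags=1010 → (cmp)
[4] flags=1010 NE?T → r2=0xf4
[5] flags=1010 LE?T → r0=0xe6
[6] flags=1010 → (cmp)
[7] flags=1010 NE?T → r2=0x76
[8] flags=1010 PL?F → skip

VAL = 0xe6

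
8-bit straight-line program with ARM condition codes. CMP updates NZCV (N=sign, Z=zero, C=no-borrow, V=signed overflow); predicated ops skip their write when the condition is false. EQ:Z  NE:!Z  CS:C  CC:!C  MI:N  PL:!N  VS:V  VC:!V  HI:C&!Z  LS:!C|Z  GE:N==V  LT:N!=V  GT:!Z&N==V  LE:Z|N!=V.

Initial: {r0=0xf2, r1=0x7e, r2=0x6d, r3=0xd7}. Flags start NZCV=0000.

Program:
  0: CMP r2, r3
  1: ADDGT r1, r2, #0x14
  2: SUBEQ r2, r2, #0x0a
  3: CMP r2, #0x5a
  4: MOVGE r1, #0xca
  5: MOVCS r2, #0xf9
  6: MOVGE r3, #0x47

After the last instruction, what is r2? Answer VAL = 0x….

0: ✓ CMP  NZCV=1001
1: ✓ ADDGT  r1←0x81
2: · SUBEQ
3: ✓ CMP  NZCV=0010
4: ✓ MOVGE  r1←0xca
5: ✓ MOVCS  r2←0xf9
6: ✓ MOVGE  r3←0x47

VAL = 0xf9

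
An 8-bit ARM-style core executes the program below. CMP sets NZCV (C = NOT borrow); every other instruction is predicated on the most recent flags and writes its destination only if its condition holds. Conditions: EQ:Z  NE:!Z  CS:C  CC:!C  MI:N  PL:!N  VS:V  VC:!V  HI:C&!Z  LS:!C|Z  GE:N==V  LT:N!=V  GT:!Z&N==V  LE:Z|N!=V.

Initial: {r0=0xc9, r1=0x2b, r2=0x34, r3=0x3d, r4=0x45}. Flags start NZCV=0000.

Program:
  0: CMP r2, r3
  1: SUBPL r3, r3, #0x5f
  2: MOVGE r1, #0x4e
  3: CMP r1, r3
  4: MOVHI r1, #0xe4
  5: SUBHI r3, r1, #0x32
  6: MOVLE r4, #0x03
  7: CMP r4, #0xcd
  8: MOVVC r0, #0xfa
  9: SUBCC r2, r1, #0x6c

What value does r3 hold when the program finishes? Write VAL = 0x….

[0] flags=1000 → (cmp)
[1] flags=1000 PL?F → skip
[2] flags=1000 GE?F → skip
[3] flags=1000 → (cmp)
[4] flags=1000 HI?F → skip
[5] flags=1000 HI?F → skip
[6] flags=1000 LE?T → r4=0x03
[7] flags=0000 → (cmp)
[8] flags=0000 VC?T → r0=0xfa
[9] flags=0000 CC?T → r2=0xbf

VAL = 0x3d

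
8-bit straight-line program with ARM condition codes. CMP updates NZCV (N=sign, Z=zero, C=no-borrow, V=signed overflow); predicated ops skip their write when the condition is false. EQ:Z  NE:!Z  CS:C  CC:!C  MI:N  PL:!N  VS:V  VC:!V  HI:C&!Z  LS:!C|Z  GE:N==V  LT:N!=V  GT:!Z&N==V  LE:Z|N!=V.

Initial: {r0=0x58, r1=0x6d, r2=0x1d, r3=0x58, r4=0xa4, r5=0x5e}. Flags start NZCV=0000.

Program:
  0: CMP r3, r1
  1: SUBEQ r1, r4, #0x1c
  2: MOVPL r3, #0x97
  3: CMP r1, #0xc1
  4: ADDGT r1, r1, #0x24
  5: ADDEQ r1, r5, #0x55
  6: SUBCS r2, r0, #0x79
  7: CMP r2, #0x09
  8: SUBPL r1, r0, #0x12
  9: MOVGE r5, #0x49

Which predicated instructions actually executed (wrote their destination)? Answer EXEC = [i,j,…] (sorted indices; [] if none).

EXEC = [4,8,9]

0: ✓ CMP  NZCV=1000
1: · SUBEQ
2: · MOVPL
3: ✓ CMP  NZCV=1001
4: ✓ ADDGT  r1←0x91
5: · ADDEQ
6: · SUBCS
7: ✓ CMP  NZCV=0010
8: ✓ SUBPL  r1←0x46
9: ✓ MOVGE  r5←0x49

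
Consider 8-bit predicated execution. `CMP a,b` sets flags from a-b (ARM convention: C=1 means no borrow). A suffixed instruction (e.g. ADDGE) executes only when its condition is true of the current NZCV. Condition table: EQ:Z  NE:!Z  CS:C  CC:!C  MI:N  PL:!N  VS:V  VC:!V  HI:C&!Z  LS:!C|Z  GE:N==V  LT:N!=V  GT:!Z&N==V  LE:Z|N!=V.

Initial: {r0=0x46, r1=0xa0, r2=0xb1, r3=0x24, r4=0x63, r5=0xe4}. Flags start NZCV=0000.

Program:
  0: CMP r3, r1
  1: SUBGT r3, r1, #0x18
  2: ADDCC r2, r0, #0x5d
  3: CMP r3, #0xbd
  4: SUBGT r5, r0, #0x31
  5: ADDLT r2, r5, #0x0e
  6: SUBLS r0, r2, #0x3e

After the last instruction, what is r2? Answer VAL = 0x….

[0] flags=1001 → (cmp)
[1] flags=1001 GT?T → r3=0x88
[2] flags=1001 CC?T → r2=0xa3
[3] flags=1000 → (cmp)
[4] flags=1000 GT?F → skip
[5] flags=1000 LT?T → r2=0xf2
[6] flags=1000 LS?T → r0=0xb4

VAL = 0xf2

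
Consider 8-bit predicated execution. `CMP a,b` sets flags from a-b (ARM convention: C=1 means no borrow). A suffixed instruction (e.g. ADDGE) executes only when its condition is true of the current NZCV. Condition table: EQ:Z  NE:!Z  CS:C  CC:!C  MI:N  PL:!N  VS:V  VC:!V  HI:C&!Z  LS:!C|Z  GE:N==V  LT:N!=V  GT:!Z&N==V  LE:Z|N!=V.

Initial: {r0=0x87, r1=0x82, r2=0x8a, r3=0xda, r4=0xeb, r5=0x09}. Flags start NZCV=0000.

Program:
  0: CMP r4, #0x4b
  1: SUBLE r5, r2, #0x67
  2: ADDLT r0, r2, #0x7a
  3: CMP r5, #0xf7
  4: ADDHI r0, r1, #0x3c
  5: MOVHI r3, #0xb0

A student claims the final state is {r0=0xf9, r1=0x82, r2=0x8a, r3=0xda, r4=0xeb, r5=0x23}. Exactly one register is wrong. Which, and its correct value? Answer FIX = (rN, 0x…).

FIX = (r0, 0x04)

0: ✓ CMP  NZCV=1010
1: ✓ SUBLE  r5←0x23
2: ✓ ADDLT  r0←0x04
3: ✓ CMP  NZCV=0000
4: · ADDHI
5: · MOVHI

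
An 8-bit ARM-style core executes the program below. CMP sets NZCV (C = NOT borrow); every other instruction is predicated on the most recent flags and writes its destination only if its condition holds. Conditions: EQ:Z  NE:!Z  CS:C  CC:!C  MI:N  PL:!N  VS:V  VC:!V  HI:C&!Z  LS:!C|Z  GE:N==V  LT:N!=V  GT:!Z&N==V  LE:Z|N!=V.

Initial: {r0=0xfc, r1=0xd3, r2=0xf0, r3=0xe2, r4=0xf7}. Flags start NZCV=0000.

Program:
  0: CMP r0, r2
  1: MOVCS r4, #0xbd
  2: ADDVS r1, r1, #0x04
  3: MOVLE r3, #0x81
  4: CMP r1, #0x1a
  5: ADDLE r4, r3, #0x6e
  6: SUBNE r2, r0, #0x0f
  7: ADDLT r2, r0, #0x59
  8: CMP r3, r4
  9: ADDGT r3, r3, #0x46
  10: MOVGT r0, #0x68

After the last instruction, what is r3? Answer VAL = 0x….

[0] flags=0010 → (cmp)
[1] flags=0010 CS?T → r4=0xbd
[2] flags=0010 VS?F → skip
[3] flags=0010 LE?F → skip
[4] flags=1010 → (cmp)
[5] flags=1010 LE?T → r4=0x50
[6] flags=1010 NE?T → r2=0xed
[7] flags=1010 LT?T → r2=0x55
[8] flags=1010 → (cmp)
[9] flags=1010 GT?F → skip
[10] flags=1010 GT?F → skip

VAL = 0xe2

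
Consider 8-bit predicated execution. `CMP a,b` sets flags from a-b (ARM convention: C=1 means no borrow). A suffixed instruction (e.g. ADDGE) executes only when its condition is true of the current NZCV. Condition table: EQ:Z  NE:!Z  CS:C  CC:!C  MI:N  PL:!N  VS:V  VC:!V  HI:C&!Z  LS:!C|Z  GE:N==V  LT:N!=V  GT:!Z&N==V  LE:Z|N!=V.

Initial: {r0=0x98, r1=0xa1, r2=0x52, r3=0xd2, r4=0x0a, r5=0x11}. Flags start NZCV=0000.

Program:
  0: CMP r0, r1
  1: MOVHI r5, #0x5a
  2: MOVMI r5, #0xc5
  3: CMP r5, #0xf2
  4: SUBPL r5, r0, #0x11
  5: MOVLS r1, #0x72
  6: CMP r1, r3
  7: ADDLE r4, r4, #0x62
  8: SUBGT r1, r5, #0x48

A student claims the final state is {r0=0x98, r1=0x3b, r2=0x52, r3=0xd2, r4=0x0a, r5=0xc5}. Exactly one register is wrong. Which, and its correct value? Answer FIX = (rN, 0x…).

[0] flags=1000 → (cmp)
[1] flags=1000 HI?F → skip
[2] flags=1000 MI?T → r5=0xc5
[3] flags=1000 → (cmp)
[4] flags=1000 PL?F → skip
[5] flags=1000 LS?T → r1=0x72
[6] flags=1001 → (cmp)
[7] flags=1001 LE?F → skip
[8] flags=1001 GT?T → r1=0x7d

FIX = (r1, 0x7d)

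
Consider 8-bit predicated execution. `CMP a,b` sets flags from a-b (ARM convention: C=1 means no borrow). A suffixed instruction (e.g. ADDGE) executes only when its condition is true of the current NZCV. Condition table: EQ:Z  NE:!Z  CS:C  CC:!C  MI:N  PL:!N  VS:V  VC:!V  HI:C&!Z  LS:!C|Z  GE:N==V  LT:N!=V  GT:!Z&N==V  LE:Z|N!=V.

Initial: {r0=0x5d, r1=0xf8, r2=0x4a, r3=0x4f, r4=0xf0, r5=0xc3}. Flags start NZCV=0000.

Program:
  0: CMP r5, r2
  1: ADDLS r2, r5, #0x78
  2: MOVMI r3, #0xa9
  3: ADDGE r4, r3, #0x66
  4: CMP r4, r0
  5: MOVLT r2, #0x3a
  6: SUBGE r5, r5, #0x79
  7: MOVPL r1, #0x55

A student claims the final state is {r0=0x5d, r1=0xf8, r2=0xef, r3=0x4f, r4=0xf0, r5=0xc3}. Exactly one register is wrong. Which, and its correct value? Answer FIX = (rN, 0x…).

FIX = (r2, 0x3a)

0: ✓ CMP  NZCV=0011
1: · ADDLS
2: · MOVMI
3: · ADDGE
4: ✓ CMP  NZCV=1010
5: ✓ MOVLT  r2←0x3a
6: · SUBGE
7: · MOVPL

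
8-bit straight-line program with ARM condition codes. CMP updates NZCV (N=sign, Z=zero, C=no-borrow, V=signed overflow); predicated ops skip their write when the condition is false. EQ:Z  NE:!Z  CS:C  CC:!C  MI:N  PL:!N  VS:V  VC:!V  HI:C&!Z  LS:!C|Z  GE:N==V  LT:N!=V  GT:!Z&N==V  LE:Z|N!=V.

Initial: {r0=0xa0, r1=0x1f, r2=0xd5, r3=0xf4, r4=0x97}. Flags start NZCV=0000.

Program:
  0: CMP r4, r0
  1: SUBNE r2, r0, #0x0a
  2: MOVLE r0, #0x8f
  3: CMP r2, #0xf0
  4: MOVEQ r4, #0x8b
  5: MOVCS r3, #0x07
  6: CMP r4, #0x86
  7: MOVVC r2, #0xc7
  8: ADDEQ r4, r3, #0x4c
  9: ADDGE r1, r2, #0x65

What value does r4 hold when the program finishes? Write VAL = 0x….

[0] flags=1000 → (cmp)
[1] flags=1000 NE?T → r2=0x96
[2] flags=1000 LE?T → r0=0x8f
[3] flags=1000 → (cmp)
[4] flags=1000 EQ?F → skip
[5] flags=1000 CS?F → skip
[6] flags=0010 → (cmp)
[7] flags=0010 VC?T → r2=0xc7
[8] flags=0010 EQ?F → skip
[9] flags=0010 GE?T → r1=0x2c

VAL = 0x97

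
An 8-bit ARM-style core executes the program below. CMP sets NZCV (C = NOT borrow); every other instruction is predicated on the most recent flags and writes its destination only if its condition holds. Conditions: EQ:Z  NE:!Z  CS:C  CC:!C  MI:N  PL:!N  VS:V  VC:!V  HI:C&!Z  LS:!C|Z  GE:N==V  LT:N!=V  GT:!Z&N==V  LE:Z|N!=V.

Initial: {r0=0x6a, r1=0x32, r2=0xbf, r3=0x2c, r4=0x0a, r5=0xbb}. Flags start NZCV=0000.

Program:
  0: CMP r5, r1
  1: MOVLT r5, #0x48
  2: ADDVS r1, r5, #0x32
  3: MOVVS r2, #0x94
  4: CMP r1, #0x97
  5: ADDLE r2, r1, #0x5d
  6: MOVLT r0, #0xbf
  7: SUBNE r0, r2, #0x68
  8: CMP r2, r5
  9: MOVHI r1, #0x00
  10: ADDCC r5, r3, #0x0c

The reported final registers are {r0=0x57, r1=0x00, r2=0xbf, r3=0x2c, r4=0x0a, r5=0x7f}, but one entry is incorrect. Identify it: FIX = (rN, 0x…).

[0] flags=1010 → (cmp)
[1] flags=1010 LT?T → r5=0x48
[2] flags=1010 VS?F → skip
[3] flags=1010 VS?F → skip
[4] flags=1001 → (cmp)
[5] flags=1001 LE?F → skip
[6] flags=1001 LT?F → skip
[7] flags=1001 NE?T → r0=0x57
[8] flags=0011 → (cmp)
[9] flags=0011 HI?T → r1=0x00
[10] flags=0011 CC?F → skip

FIX = (r5, 0x48)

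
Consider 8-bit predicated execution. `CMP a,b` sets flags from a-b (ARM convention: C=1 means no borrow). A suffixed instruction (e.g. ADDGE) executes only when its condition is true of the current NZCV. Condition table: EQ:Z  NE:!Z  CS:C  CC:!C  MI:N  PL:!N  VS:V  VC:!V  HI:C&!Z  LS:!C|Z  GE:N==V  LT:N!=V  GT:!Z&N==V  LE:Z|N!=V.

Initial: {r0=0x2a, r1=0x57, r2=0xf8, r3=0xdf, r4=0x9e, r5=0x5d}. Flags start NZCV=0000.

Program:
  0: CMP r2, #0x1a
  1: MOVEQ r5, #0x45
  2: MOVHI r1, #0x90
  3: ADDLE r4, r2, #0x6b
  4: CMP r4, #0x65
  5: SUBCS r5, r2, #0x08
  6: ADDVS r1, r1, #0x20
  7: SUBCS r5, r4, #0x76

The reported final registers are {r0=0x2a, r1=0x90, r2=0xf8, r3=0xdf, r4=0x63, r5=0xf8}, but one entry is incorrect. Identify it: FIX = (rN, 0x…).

0: ✓ CMP  NZCV=1010
1: · MOVEQ
2: ✓ MOVHI  r1←0x90
3: ✓ ADDLE  r4←0x63
4: ✓ CMP  NZCV=1000
5: · SUBCS
6: · ADDVS
7: · SUBCS

FIX = (r5, 0x5d)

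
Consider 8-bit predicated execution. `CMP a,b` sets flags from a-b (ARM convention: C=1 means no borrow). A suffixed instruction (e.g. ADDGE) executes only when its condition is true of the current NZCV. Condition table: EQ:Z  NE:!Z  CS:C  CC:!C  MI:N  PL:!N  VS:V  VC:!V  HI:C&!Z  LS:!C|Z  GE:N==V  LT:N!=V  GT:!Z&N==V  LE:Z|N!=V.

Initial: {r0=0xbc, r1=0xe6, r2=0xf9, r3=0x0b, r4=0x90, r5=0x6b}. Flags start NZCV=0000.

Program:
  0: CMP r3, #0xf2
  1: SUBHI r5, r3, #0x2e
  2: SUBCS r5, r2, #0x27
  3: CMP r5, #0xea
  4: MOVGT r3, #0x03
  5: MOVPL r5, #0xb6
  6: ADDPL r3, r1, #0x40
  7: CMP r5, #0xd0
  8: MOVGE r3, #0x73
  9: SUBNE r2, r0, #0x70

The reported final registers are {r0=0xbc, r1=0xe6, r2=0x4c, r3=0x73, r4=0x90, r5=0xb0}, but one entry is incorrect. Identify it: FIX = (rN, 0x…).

FIX = (r5, 0x6b)

0: ✓ CMP  NZCV=0000
1: · SUBHI
2: · SUBCS
3: ✓ CMP  NZCV=1001
4: ✓ MOVGT  r3←0x03
5: · MOVPL
6: · ADDPL
7: ✓ CMP  NZCV=1001
8: ✓ MOVGE  r3←0x73
9: ✓ SUBNE  r2←0x4c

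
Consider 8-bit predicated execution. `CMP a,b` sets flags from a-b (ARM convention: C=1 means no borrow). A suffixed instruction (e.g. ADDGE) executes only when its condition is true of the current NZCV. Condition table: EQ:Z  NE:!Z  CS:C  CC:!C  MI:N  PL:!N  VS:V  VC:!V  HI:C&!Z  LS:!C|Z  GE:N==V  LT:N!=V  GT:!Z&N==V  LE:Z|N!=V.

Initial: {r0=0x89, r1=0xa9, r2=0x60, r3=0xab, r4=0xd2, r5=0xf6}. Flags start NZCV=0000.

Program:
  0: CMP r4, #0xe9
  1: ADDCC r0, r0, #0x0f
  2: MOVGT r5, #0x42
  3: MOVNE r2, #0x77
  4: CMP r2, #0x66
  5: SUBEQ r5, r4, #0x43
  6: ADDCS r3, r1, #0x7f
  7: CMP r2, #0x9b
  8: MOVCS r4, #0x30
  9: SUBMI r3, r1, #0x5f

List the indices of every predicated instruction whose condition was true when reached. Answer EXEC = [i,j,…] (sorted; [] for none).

EXEC = [1,3,6,9]

0: ✓ CMP  NZCV=1000
1: ✓ ADDCC  r0←0x98
2: · MOVGT
3: ✓ MOVNE  r2←0x77
4: ✓ CMP  NZCV=0010
5: · SUBEQ
6: ✓ ADDCS  r3←0x28
7: ✓ CMP  NZCV=1001
8: · MOVCS
9: ✓ SUBMI  r3←0x4a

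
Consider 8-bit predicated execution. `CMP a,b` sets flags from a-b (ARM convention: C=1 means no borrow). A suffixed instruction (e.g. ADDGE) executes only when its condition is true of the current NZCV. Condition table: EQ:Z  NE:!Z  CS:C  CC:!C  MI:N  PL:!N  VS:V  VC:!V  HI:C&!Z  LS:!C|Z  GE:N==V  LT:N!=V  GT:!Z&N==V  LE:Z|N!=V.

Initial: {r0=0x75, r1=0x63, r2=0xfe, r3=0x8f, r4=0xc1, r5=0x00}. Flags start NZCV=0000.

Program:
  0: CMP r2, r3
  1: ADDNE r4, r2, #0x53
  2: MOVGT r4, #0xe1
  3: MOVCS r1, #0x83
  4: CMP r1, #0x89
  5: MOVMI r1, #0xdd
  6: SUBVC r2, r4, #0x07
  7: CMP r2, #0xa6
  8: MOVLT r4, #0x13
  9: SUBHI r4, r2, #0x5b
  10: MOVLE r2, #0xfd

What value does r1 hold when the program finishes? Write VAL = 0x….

0: ✓ CMP  NZCV=0010
1: ✓ ADDNE  r4←0x51
2: ✓ MOVGT  r4←0xe1
3: ✓ MOVCS  r1←0x83
4: ✓ CMP  NZCV=1000
5: ✓ MOVMI  r1←0xdd
6: ✓ SUBVC  r2←0xda
7: ✓ CMP  NZCV=0010
8: · MOVLT
9: ✓ SUBHI  r4←0x7f
10: · MOVLE

VAL = 0xdd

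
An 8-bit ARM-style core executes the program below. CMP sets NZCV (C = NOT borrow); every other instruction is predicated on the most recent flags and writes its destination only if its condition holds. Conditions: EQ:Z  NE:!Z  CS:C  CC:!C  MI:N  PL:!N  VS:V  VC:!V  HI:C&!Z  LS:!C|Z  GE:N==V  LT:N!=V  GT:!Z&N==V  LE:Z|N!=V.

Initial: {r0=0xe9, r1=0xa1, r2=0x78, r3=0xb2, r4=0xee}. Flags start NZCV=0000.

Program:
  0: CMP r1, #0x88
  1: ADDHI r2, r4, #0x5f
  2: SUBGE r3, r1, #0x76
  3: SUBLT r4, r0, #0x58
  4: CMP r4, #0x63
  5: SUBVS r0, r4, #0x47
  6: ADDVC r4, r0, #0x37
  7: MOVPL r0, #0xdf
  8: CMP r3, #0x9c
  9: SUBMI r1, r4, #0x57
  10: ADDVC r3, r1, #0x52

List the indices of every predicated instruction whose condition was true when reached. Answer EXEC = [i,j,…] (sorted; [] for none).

0: ✓ CMP  NZCV=0010
1: ✓ ADDHI  r2←0x4d
2: ✓ SUBGE  r3←0x2b
3: · SUBLT
4: ✓ CMP  NZCV=1010
5: · SUBVS
6: ✓ ADDVC  r4←0x20
7: · MOVPL
8: ✓ CMP  NZCV=1001
9: ✓ SUBMI  r1←0xc9
10: · ADDVC

EXEC = [1,2,6,9]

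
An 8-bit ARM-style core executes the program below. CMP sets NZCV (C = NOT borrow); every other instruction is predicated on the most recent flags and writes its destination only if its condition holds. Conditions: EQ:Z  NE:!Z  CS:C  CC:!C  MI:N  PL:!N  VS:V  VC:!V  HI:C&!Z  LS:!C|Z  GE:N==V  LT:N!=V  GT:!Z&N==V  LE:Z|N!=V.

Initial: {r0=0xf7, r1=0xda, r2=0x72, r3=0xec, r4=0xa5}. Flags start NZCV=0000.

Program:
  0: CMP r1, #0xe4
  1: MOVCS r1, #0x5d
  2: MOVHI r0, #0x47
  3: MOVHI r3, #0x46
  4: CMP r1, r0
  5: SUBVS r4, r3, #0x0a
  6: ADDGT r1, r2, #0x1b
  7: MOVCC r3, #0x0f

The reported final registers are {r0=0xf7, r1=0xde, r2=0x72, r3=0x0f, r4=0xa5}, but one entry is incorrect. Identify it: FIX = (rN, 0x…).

FIX = (r1, 0xda)

[0] flags=1000 → (cmp)
[1] flags=1000 CS?F → skip
[2] flags=1000 HI?F → skip
[3] flags=1000 HI?F → skip
[4] flags=1000 → (cmp)
[5] flags=1000 VS?F → skip
[6] flags=1000 GT?F → skip
[7] flags=1000 CC?T → r3=0x0f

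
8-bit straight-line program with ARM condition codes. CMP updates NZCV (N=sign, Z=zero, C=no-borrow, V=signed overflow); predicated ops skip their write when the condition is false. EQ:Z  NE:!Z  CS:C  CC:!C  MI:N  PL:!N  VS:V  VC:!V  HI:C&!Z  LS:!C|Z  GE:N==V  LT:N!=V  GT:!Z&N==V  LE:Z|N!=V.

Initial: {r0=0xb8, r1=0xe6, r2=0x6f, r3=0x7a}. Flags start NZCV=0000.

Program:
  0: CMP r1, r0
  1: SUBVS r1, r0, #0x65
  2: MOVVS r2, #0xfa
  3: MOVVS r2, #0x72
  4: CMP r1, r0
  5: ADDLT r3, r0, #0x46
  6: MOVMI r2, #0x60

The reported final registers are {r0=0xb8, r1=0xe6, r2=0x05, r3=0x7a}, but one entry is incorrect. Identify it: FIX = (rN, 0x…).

0: ✓ CMP  NZCV=0010
1: · SUBVS
2: · MOVVS
3: · MOVVS
4: ✓ CMP  NZCV=0010
5: · ADDLT
6: · MOVMI

FIX = (r2, 0x6f)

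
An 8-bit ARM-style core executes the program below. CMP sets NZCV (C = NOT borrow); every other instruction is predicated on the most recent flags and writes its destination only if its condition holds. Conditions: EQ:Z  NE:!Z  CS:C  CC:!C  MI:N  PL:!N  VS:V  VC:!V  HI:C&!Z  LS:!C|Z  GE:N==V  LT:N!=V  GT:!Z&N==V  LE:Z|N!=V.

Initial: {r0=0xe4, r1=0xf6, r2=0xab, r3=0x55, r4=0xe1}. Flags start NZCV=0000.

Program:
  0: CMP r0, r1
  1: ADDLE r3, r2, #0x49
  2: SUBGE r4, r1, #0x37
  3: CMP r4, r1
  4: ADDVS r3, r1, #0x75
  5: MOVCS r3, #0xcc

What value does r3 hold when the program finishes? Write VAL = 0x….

0: ✓ CMP  NZCV=1000
1: ✓ ADDLE  r3←0xf4
2: · SUBGE
3: ✓ CMP  NZCV=1000
4: · ADDVS
5: · MOVCS

VAL = 0xf4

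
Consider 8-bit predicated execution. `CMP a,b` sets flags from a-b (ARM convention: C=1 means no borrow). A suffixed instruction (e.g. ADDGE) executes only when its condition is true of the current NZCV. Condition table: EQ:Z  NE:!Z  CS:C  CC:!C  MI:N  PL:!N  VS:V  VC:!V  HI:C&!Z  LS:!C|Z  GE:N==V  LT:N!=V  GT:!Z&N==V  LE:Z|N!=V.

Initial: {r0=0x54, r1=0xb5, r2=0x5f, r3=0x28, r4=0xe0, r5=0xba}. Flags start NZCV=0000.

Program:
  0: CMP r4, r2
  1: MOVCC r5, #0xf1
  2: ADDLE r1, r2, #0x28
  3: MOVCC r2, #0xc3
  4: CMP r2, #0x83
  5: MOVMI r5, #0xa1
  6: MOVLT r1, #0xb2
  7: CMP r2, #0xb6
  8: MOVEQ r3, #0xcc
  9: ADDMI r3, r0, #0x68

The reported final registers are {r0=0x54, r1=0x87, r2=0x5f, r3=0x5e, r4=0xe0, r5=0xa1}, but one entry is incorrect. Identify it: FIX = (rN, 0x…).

[0] flags=1010 → (cmp)
[1] flags=1010 CC?F → skip
[2] flags=1010 LE?T → r1=0x87
[3] flags=1010 CC?F → skip
[4] flags=1001 → (cmp)
[5] flags=1001 MI?T → r5=0xa1
[6] flags=1001 LT?F → skip
[7] flags=1001 → (cmp)
[8] flags=1001 EQ?F → skip
[9] flags=1001 MI?T → r3=0xbc

FIX = (r3, 0xbc)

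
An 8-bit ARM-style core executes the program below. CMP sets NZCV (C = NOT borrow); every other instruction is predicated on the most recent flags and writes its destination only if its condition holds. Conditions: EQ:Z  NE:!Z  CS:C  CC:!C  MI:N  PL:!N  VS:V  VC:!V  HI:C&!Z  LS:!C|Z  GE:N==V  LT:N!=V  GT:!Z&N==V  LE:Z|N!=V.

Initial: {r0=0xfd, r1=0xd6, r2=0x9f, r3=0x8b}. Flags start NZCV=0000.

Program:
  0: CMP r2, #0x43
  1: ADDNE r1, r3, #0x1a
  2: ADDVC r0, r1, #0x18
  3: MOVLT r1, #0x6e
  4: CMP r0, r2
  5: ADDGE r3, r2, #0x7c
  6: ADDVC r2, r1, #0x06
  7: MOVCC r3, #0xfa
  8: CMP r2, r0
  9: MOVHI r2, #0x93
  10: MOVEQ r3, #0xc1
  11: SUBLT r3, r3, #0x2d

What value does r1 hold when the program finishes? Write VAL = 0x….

0: ✓ CMP  NZCV=0011
1: ✓ ADDNE  r1←0xa5
2: · ADDVC
3: ✓ MOVLT  r1←0x6e
4: ✓ CMP  NZCV=0010
5: ✓ ADDGE  r3←0x1b
6: ✓ ADDVC  r2←0x74
7: · MOVCC
8: ✓ CMP  NZCV=0000
9: · MOVHI
10: · MOVEQ
11: · SUBLT

VAL = 0x6e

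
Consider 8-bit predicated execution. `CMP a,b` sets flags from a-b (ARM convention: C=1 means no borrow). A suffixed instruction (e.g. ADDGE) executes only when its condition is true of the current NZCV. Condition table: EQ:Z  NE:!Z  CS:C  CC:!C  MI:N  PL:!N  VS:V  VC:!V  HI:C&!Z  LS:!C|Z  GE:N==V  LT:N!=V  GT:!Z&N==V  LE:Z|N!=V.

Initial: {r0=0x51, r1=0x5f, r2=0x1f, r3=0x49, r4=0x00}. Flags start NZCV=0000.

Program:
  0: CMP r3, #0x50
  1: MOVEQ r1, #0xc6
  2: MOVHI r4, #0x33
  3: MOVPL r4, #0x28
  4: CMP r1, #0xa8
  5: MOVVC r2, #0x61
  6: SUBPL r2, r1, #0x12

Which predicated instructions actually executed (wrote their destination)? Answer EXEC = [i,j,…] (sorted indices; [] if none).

EXEC = []

0: ✓ CMP  NZCV=1000
1: · MOVEQ
2: · MOVHI
3: · MOVPL
4: ✓ CMP  NZCV=1001
5: · MOVVC
6: · SUBPL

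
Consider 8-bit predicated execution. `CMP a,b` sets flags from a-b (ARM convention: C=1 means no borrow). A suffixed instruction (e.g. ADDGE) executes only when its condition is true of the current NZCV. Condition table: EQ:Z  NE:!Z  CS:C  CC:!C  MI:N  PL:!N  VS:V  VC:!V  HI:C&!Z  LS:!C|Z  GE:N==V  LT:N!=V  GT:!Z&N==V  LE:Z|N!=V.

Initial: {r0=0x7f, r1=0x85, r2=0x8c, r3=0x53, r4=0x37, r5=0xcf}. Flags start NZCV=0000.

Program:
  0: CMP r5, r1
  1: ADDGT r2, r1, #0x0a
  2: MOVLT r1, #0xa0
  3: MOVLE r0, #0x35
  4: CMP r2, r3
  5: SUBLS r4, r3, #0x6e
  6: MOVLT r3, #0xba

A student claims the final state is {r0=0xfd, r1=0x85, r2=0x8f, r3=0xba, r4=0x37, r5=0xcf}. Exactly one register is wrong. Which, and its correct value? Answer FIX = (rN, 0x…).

FIX = (r0, 0x7f)

0: ✓ CMP  NZCV=0010
1: ✓ ADDGT  r2←0x8f
2: · MOVLT
3: · MOVLE
4: ✓ CMP  NZCV=0011
5: · SUBLS
6: ✓ MOVLT  r3←0xba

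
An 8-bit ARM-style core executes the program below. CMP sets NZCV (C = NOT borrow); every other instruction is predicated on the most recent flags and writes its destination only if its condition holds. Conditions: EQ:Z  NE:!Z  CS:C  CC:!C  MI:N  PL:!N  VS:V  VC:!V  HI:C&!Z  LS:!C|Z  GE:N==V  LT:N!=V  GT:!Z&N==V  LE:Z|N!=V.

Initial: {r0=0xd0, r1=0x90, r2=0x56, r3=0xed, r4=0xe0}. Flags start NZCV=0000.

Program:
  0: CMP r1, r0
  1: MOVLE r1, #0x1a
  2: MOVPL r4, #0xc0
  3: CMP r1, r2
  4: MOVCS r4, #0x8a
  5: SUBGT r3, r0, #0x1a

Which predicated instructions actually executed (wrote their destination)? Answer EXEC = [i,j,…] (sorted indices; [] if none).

[0] flags=1000 → (cmp)
[1] flags=1000 LE?T → r1=0x1a
[2] flags=1000 PL?F → skip
[3] flags=1000 → (cmp)
[4] flags=1000 CS?F → skip
[5] flags=1000 GT?F → skip

EXEC = [1]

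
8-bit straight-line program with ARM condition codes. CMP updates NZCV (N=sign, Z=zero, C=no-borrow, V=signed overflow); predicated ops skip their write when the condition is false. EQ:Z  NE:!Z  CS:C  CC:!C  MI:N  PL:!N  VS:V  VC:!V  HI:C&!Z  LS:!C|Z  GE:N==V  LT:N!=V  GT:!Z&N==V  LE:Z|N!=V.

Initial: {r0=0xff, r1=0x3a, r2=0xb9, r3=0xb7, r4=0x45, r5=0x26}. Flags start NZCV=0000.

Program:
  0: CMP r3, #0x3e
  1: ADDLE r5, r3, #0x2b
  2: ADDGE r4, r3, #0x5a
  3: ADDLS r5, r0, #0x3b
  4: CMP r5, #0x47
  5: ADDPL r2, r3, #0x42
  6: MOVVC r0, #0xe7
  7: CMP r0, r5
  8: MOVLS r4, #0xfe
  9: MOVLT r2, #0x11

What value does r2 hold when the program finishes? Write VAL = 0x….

VAL = 0xb9

0: ✓ CMP  NZCV=0011
1: ✓ ADDLE  r5←0xe2
2: · ADDGE
3: · ADDLS
4: ✓ CMP  NZCV=1010
5: · ADDPL
6: ✓ MOVVC  r0←0xe7
7: ✓ CMP  NZCV=0010
8: · MOVLS
9: · MOVLT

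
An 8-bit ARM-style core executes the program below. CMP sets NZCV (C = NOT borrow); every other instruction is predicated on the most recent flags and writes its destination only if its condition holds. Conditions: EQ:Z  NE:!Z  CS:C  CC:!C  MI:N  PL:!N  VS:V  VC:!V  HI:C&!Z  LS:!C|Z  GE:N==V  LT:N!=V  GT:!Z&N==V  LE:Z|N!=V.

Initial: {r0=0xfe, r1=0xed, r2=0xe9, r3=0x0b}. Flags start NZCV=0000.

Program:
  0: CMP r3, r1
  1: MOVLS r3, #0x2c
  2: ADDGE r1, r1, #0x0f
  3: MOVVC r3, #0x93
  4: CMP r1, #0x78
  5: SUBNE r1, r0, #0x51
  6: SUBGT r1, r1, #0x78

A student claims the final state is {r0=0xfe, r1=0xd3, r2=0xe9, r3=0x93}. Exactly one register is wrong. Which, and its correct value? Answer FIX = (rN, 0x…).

FIX = (r1, 0xad)

[0] flags=0000 → (cmp)
[1] flags=0000 LS?T → r3=0x2c
[2] flags=0000 GE?T → r1=0xfc
[3] flags=0000 VC?T → r3=0x93
[4] flags=1010 → (cmp)
[5] flags=1010 NE?T → r1=0xad
[6] flags=1010 GT?F → skip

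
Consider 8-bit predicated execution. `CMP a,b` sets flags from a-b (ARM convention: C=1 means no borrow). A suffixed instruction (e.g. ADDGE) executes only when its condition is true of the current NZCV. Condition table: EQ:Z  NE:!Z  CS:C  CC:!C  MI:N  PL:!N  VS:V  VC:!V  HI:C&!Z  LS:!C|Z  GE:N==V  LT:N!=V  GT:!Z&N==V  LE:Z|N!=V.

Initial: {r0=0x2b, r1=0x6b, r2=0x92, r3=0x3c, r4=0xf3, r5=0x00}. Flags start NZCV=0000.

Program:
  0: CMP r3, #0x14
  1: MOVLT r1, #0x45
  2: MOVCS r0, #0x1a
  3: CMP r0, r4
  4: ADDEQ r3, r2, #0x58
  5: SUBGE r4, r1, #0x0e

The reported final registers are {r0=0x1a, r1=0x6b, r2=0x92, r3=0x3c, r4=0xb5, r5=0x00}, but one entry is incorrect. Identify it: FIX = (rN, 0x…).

0: ✓ CMP  NZCV=0010
1: · MOVLT
2: ✓ MOVCS  r0←0x1a
3: ✓ CMP  NZCV=0000
4: · ADDEQ
5: ✓ SUBGE  r4←0x5d

FIX = (r4, 0x5d)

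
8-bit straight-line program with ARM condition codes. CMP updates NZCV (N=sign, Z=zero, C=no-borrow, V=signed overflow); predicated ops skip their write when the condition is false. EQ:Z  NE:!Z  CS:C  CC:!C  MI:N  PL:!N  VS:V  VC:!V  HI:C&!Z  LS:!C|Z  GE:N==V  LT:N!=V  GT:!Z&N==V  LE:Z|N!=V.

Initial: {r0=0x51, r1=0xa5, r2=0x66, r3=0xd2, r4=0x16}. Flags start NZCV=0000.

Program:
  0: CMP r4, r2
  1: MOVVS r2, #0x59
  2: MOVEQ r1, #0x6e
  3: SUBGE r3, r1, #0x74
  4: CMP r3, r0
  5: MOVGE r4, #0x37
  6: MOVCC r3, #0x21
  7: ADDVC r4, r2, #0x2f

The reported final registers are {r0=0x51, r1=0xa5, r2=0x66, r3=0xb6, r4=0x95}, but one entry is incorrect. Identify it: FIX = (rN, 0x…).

FIX = (r3, 0xd2)

[0] flags=1000 → (cmp)
[1] flags=1000 VS?F → skip
[2] flags=1000 EQ?F → skip
[3] flags=1000 GE?F → skip
[4] flags=1010 → (cmp)
[5] flags=1010 GE?F → skip
[6] flags=1010 CC?F → skip
[7] flags=1010 VC?T → r4=0x95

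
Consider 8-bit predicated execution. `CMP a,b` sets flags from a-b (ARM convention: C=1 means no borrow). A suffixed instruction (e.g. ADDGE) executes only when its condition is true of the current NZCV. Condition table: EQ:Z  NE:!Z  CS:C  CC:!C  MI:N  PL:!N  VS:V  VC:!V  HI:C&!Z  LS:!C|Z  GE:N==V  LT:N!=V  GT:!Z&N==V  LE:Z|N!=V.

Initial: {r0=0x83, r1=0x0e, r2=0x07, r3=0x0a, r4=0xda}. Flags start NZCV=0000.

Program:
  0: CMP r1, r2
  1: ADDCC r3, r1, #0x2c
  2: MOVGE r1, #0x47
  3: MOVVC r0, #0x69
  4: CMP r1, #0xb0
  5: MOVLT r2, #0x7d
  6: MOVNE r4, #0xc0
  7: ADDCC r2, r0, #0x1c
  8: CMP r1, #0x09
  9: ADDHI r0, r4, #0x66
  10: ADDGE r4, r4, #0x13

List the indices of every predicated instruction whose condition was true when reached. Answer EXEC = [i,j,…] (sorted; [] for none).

[0] flags=0010 → (cmp)
[1] flags=0010 CC?F → skip
[2] flags=0010 GE?T → r1=0x47
[3] flags=0010 VC?T → r0=0x69
[4] flags=1001 → (cmp)
[5] flags=1001 LT?F → skip
[6] flags=1001 NE?T → r4=0xc0
[7] flags=1001 CC?T → r2=0x85
[8] flags=0010 → (cmp)
[9] flags=0010 HI?T → r0=0x26
[10] flags=0010 GE?T → r4=0xd3

EXEC = [2,3,6,7,9,10]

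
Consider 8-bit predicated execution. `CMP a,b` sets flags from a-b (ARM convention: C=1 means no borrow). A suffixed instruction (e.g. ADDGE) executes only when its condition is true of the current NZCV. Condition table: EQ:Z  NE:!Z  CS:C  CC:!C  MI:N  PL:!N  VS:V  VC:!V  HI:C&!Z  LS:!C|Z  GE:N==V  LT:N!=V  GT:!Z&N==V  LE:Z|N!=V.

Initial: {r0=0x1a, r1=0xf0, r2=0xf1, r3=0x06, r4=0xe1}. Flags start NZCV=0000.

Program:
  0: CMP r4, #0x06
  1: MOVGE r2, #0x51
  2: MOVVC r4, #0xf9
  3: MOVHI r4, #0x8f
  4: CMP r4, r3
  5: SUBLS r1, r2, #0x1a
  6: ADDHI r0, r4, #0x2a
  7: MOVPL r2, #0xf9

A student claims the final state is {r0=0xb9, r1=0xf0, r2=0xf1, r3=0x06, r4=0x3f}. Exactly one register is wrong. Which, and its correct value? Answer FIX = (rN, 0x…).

0: ✓ CMP  NZCV=1010
1: · MOVGE
2: ✓ MOVVC  r4←0xf9
3: ✓ MOVHI  r4←0x8f
4: ✓ CMP  NZCV=1010
5: · SUBLS
6: ✓ ADDHI  r0←0xb9
7: · MOVPL

FIX = (r4, 0x8f)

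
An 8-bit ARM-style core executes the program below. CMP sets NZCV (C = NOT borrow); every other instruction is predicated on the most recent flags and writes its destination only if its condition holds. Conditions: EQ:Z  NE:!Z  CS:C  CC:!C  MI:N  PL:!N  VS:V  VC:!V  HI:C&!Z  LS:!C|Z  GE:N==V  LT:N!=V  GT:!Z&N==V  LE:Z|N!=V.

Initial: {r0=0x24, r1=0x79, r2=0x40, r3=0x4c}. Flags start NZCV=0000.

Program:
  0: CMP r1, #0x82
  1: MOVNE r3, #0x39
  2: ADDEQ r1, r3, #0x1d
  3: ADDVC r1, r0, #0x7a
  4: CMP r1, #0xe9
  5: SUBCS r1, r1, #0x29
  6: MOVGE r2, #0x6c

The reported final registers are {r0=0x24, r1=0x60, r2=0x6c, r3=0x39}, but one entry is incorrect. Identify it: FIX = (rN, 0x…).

[0] flags=1001 → (cmp)
[1] flags=1001 NE?T → r3=0x39
[2] flags=1001 EQ?F → skip
[3] flags=1001 VC?F → skip
[4] flags=1001 → (cmp)
[5] flags=1001 CS?F → skip
[6] flags=1001 GE?T → r2=0x6c

FIX = (r1, 0x79)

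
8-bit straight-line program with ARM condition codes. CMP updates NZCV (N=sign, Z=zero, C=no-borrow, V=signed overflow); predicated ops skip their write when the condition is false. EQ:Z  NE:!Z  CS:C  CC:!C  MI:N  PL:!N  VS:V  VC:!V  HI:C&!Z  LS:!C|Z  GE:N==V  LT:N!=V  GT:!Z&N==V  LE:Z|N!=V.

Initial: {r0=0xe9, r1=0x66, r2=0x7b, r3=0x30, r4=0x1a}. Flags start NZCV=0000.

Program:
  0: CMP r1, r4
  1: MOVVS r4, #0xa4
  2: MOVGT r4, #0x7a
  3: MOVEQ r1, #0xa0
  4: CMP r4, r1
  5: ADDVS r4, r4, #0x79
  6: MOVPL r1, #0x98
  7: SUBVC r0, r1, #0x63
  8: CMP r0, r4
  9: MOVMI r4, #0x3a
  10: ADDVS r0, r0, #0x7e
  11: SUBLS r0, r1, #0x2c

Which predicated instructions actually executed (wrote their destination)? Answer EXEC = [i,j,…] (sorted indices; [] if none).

0: ✓ CMP  NZCV=0010
1: · MOVVS
2: ✓ MOVGT  r4←0x7a
3: · MOVEQ
4: ✓ CMP  NZCV=0010
5: · ADDVS
6: ✓ MOVPL  r1←0x98
7: ✓ SUBVC  r0←0x35
8: ✓ CMP  NZCV=1000
9: ✓ MOVMI  r4←0x3a
10: · ADDVS
11: ✓ SUBLS  r0←0x6c

EXEC = [2,6,7,9,11]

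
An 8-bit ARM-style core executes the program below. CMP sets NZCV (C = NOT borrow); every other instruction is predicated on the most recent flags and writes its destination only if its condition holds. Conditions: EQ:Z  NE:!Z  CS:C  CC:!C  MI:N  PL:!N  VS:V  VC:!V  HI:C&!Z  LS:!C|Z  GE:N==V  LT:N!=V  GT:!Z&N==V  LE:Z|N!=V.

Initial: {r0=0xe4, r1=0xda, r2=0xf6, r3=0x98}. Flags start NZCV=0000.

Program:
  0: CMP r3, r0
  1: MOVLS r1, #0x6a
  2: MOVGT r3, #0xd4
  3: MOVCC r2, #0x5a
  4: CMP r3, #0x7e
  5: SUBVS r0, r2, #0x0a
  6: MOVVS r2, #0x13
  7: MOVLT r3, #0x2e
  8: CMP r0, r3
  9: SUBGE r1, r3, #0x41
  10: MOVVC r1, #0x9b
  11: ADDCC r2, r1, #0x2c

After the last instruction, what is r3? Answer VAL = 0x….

VAL = 0x2e

[0] flags=1000 → (cmp)
[1] flags=1000 LS?T → r1=0x6a
[2] flags=1000 GT?F → skip
[3] flags=1000 CC?T → r2=0x5a
[4] flags=0011 → (cmp)
[5] flags=0011 VS?T → r0=0x50
[6] flags=0011 VS?T → r2=0x13
[7] flags=0011 LT?T → r3=0x2e
[8] flags=0010 → (cmp)
[9] flags=0010 GE?T → r1=0xed
[10] flags=0010 VC?T → r1=0x9b
[11] flags=0010 CC?F → skip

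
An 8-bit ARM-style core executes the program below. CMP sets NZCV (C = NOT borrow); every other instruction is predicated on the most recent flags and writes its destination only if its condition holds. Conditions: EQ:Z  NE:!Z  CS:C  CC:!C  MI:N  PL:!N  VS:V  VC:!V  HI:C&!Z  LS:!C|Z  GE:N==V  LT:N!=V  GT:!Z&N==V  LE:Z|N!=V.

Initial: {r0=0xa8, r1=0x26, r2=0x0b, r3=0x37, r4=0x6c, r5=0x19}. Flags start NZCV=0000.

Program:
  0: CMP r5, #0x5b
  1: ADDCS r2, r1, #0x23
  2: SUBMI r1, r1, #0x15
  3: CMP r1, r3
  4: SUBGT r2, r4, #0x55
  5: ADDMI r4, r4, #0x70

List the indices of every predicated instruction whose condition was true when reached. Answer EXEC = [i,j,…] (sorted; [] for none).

[0] flags=1000 → (cmp)
[1] flags=1000 CS?F → skip
[2] flags=1000 MI?T → r1=0x11
[3] flags=1000 → (cmp)
[4] flags=1000 GT?F → skip
[5] flags=1000 MI?T → r4=0xdc

EXEC = [2,5]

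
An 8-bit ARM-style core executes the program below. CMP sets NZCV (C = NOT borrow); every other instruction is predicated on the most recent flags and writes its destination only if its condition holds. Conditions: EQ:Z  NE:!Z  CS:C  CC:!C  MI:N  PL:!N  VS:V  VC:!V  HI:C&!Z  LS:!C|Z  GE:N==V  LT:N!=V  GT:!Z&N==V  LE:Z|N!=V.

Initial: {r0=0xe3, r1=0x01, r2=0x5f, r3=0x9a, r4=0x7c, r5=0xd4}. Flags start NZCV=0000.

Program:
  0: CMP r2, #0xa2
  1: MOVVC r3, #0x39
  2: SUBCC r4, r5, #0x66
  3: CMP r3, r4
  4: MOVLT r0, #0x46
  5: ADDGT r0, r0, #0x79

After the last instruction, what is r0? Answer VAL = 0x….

0: ✓ CMP  NZCV=1001
1: · MOVVC
2: ✓ SUBCC  r4←0x6e
3: ✓ CMP  NZCV=0011
4: ✓ MOVLT  r0←0x46
5: · ADDGT

VAL = 0x46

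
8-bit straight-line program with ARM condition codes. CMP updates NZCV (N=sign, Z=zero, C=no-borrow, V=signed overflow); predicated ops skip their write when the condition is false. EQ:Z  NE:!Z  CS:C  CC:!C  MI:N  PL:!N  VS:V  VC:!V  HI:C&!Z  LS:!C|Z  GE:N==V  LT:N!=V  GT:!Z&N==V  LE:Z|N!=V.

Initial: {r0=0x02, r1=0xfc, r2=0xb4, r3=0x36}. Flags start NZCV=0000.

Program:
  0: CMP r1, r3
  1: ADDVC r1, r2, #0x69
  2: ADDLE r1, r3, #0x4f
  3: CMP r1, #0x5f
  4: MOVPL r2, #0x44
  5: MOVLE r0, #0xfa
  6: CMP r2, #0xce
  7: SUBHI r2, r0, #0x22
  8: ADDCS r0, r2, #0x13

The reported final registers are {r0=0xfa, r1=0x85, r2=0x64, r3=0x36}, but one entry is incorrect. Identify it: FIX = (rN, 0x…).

[0] flags=1010 → (cmp)
[1] flags=1010 VC?T → r1=0x1d
[2] flags=1010 LE?T → r1=0x85
[3] flags=0011 → (cmp)
[4] flags=0011 PL?T → r2=0x44
[5] flags=0011 LE?T → r0=0xfa
[6] flags=0000 → (cmp)
[7] flags=0000 HI?F → skip
[8] flags=0000 CS?F → skip

FIX = (r2, 0x44)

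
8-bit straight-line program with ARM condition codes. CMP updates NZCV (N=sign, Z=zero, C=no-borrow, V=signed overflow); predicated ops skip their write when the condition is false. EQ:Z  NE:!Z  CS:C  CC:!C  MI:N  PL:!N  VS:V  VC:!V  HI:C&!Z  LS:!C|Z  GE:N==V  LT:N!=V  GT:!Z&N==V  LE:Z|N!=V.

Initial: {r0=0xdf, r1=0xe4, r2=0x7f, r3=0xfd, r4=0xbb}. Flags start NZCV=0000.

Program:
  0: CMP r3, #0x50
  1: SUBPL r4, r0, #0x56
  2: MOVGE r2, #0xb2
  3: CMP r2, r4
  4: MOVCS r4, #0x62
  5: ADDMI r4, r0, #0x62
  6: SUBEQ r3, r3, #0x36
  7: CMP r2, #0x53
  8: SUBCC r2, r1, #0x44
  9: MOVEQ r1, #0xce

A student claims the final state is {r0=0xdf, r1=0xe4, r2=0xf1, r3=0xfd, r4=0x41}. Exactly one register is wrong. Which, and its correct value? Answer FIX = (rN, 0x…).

0: ✓ CMP  NZCV=1010
1: · SUBPL
2: · MOVGE
3: ✓ CMP  NZCV=1001
4: · MOVCS
5: ✓ ADDMI  r4←0x41
6: · SUBEQ
7: ✓ CMP  NZCV=0010
8: · SUBCC
9: · MOVEQ

FIX = (r2, 0x7f)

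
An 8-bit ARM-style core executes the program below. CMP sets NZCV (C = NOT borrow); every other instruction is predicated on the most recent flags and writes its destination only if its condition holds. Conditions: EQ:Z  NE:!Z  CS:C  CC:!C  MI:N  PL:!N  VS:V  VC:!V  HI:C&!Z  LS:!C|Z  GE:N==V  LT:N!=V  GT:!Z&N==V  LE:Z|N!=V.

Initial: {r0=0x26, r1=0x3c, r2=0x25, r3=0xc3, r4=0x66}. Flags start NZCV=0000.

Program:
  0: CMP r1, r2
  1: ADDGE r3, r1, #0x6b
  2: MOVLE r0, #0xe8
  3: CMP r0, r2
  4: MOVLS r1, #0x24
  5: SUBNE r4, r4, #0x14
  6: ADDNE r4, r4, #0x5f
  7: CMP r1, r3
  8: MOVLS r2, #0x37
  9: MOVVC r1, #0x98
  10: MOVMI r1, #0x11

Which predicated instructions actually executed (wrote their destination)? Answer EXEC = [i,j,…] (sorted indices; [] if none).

0: ✓ CMP  NZCV=0010
1: ✓ ADDGE  r3←0xa7
2: · MOVLE
3: ✓ CMP  NZCV=0010
4: · MOVLS
5: ✓ SUBNE  r4←0x52
6: ✓ ADDNE  r4←0xb1
7: ✓ CMP  NZCV=1001
8: ✓ MOVLS  r2←0x37
9: · MOVVC
10: ✓ MOVMI  r1←0x11

EXEC = [1,5,6,8,10]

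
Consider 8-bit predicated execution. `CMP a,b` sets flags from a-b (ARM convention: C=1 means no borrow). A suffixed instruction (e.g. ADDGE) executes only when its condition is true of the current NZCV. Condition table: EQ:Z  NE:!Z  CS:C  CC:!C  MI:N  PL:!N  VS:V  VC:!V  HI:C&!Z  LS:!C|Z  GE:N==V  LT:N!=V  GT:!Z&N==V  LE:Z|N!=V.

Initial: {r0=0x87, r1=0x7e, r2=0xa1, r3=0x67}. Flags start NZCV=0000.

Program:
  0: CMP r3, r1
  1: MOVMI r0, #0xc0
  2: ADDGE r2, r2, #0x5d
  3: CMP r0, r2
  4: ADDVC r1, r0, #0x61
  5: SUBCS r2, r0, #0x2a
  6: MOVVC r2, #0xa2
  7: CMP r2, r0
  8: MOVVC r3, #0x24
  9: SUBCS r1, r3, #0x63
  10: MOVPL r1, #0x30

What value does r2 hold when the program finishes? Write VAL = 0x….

VAL = 0xa2

0: ✓ CMP  NZCV=1000
1: ✓ MOVMI  r0←0xc0
2: · ADDGE
3: ✓ CMP  NZCV=0010
4: ✓ ADDVC  r1←0x21
5: ✓ SUBCS  r2←0x96
6: ✓ MOVVC  r2←0xa2
7: ✓ CMP  NZCV=1000
8: ✓ MOVVC  r3←0x24
9: · SUBCS
10: · MOVPL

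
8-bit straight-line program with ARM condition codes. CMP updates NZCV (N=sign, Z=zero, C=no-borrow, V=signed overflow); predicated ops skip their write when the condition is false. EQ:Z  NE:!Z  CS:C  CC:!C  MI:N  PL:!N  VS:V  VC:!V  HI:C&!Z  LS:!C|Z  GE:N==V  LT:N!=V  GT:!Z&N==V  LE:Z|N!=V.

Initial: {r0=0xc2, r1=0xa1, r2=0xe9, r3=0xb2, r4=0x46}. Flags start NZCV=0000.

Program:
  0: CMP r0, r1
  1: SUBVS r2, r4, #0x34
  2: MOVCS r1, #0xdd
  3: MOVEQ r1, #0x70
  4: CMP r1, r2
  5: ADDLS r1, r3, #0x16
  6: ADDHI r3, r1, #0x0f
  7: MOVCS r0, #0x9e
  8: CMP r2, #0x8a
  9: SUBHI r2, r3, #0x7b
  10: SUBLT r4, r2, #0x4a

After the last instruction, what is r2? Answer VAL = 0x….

0: ✓ CMP  NZCV=0010
1: · SUBVS
2: ✓ MOVCS  r1←0xdd
3: · MOVEQ
4: ✓ CMP  NZCV=1000
5: ✓ ADDLS  r1←0xc8
6: · ADDHI
7: · MOVCS
8: ✓ CMP  NZCV=0010
9: ✓ SUBHI  r2←0x37
10: · SUBLT

VAL = 0x37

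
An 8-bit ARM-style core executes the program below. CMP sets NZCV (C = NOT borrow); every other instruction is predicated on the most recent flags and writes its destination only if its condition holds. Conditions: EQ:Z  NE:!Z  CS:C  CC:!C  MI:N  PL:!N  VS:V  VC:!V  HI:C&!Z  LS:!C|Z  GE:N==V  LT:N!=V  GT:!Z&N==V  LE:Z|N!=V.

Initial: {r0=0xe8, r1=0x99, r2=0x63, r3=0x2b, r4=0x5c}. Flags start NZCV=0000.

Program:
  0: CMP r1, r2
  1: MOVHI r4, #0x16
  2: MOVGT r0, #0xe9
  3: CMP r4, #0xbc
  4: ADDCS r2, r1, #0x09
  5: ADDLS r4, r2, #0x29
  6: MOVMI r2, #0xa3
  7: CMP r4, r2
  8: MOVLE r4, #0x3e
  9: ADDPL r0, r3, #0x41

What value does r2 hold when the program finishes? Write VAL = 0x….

VAL = 0x63

0: ✓ CMP  NZCV=0011
1: ✓ MOVHI  r4←0x16
2: · MOVGT
3: ✓ CMP  NZCV=0000
4: · ADDCS
5: ✓ ADDLS  r4←0x8c
6: · MOVMI
7: ✓ CMP  NZCV=0011
8: ✓ MOVLE  r4←0x3e
9: ✓ ADDPL  r0←0x6c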